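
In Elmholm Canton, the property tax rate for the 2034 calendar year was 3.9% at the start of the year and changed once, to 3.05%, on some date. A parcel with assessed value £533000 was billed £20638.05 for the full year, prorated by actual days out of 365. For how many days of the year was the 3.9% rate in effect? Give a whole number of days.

353 days

Let d = days at the first rate; then 365 − d days at the second rate.
£533000 × [3.9%·d + 3.05%·(365−d)] / 365 = £20638.05
Solving gives d = 353, so the new rate took effect on December 20, 2034.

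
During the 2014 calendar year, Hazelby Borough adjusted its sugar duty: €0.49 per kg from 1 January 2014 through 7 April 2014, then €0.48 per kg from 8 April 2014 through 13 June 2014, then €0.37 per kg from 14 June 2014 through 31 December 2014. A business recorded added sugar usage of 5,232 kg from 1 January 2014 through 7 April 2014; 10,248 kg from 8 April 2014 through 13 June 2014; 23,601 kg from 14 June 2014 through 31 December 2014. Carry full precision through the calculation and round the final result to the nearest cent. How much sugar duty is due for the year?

€16,215.09

1 January – 7 April 2014: 5,232 kg at €0.49/kg → €2,563.68
8 April – 13 June 2014: 10,248 kg at €0.48/kg → €4,919.04
14 June – 31 December 2014: 23,601 kg at €0.37/kg → €8,732.37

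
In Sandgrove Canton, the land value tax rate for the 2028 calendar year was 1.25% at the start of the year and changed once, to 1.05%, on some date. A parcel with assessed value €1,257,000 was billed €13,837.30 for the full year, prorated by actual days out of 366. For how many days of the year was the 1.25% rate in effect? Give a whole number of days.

Let d = days at the first rate; then 366 − d days at the second rate.
€1,257,000 × [1.25%·d + 1.05%·(366−d)] / 366 = €13,837.30
Solving gives d = 93, so the new rate took effect on 3 April 2028.

93 days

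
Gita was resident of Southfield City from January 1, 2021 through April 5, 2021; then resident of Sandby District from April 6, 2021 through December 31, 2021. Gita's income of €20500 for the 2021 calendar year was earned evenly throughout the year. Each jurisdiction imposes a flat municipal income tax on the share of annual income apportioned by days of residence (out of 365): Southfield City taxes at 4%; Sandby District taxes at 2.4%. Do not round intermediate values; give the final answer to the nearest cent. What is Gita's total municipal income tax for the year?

Southfield City, January 1 – April 5, 2021: 95 days → €20500 × 4% × 95/365 = €213.4247
Sandby District, April 6 – December 31, 2021: 270 days → €20500 × 2.4% × 270/365 = €363.9452
Total = €577.3699

€577.37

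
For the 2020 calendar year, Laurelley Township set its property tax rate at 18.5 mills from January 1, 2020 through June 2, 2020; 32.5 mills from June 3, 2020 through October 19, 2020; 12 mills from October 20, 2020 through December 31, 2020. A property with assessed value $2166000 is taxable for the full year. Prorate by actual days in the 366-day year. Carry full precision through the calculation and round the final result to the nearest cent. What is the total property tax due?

January 1 – June 2, 2020: 154 days at 18.5 mills → $2166000 × 1.85% × 154/366 = $16860.4754
June 3 – October 19, 2020: 139 days at 32.5 mills → $2166000 × 3.25% × 139/366 = $26734.7131
October 20 – December 31, 2020: 73 days at 12 mills → $2166000 × 1.2% × 73/366 = $5184.1967
Total = $48779.3852

$48779.39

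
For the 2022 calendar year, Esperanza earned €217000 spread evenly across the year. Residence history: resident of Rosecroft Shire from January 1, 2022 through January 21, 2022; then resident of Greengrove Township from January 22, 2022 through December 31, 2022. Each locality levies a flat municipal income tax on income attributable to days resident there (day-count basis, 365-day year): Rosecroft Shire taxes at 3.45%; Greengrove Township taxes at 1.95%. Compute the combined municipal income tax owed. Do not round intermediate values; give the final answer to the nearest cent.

€4418.77

Rosecroft Shire, January 1 – January 21, 2022: 21 days → €217000 × 3.45% × 21/365 = €430.7301
Greengrove Township, January 22 – December 31, 2022: 344 days → €217000 × 1.95% × 344/365 = €3988.0438
Total = €4418.7740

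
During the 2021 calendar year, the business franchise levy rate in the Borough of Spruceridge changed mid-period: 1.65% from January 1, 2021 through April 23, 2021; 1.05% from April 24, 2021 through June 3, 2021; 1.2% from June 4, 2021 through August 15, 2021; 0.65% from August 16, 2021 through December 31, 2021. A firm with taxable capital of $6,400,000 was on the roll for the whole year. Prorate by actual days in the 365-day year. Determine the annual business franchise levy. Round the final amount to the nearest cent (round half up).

$71,329.32

January 1 – April 23, 2021: 113 days at 1.65% → $6,400,000 × 1.65% × 113/365 = $32,692.6027
April 24 – June 3, 2021: 41 days at 1.05% → $6,400,000 × 1.05% × 41/365 = $7,548.4932
June 4 – August 15, 2021: 73 days at 1.2% → $6,400,000 × 1.2% × 73/365 = $15,360.0000
August 16 – December 31, 2021: 138 days at 0.65% → $6,400,000 × 0.65% × 138/365 = $15,728.2192
Total = $71,329.3151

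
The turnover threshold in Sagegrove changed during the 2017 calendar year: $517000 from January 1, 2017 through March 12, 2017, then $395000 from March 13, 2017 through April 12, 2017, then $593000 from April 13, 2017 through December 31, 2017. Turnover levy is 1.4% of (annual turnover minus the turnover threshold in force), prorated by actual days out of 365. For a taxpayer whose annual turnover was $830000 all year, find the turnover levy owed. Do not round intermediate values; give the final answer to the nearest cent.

January 1 – March 12, 2017: 71 days, exemption $517000 → ($830000 − $517000) × 1.4% × 71/365 = $852.3890
March 13 – April 12, 2017: 31 days, exemption $395000 → ($830000 − $395000) × 1.4% × 31/365 = $517.2329
April 13 – December 31, 2017: 263 days, exemption $593000 → ($830000 − $593000) × 1.4% × 263/365 = $2390.7781
Total = $3760.4000

$3760.40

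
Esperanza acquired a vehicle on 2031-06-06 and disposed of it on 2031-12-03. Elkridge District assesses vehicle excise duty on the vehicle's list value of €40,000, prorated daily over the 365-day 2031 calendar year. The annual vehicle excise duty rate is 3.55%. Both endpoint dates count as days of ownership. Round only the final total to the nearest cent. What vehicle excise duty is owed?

Days held (2031-06-06 to 2031-12-03): 181 out of 365
Tax = €40,000 × 3.55% × 181/365 = €704.1644

€704.16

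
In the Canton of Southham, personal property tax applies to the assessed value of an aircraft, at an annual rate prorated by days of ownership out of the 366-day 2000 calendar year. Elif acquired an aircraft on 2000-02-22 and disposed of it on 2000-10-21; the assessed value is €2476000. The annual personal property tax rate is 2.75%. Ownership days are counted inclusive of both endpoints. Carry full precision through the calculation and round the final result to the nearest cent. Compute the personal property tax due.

€45207.30

Days held (2000-02-22 to 2000-10-21): 243 out of 366
Tax = €2476000 × 2.75% × 243/366 = €45207.2951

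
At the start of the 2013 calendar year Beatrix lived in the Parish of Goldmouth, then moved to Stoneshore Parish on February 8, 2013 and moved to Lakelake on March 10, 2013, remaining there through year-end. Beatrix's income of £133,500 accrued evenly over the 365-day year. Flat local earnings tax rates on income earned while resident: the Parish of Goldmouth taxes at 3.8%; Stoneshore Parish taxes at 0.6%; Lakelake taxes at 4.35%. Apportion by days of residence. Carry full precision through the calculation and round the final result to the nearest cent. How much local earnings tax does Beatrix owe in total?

The Parish of Goldmouth, January 1 – February 7, 2013: 38 days → £133,500 × 3.8% × 38/365 = £528.1479
Stoneshore Parish, February 8 – March 9, 2013: 30 days → £133,500 × 0.6% × 30/365 = £65.8356
Lakelake, March 10 – December 31, 2013: 297 days → £133,500 × 4.35% × 297/365 = £4,725.3514
Total = £5,319.3349

£5,319.33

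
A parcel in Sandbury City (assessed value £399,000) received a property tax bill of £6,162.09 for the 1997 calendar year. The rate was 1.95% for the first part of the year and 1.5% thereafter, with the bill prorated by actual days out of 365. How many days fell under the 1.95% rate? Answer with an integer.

36 days

Let d = days at the first rate; then 365 − d days at the second rate.
£399,000 × [1.95%·d + 1.5%·(365−d)] / 365 = £6,162.09
Solving gives d = 36, so the new rate took effect on February 6, 1997.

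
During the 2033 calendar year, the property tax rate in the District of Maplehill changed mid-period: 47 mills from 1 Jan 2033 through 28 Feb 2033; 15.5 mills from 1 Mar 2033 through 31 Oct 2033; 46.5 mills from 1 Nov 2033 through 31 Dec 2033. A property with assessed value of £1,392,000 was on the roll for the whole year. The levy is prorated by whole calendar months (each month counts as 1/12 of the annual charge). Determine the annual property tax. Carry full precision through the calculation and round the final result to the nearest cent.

1 Jan – 28 Feb 2033: 2 months at 47 mills → £1,392,000 × 4.7% × 2/12 = £10,904.0000
1 Mar – 31 Oct 2033: 8 months at 15.5 mills → £1,392,000 × 1.55% × 8/12 = £14,384.0000
1 Nov – 31 Dec 2033: 2 months at 46.5 mills → £1,392,000 × 4.65% × 2/12 = £10,788.0000
Total = £36,076.0000

£36,076.00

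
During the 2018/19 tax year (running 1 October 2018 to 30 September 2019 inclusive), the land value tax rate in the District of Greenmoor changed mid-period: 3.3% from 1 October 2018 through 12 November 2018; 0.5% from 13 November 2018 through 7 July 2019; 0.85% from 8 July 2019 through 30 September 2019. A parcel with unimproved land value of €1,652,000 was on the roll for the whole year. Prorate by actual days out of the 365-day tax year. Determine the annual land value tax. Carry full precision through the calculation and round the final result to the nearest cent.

€15,055.83

1 October – 12 November 2018: 43 days at 3.3% → €1,652,000 × 3.3% × 43/365 = €6,422.4329
13 November 2018 – 7 July 2019: 237 days at 0.5% → €1,652,000 × 0.5% × 237/365 = €5,363.3425
8 July – 30 September 2019: 85 days at 0.85% → €1,652,000 × 0.85% × 85/365 = €3,270.0548
Total = €15,055.8301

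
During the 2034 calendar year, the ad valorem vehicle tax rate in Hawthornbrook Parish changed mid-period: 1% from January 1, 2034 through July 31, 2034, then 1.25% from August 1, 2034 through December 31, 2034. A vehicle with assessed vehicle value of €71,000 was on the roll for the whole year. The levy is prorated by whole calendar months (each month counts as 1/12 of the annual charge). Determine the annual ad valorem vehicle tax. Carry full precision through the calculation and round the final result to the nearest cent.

€783.96

January 1 – July 31, 2034: 7 months at 1% → €71,000 × 1% × 7/12 = €414.1667
August 1 – December 31, 2034: 5 months at 1.25% → €71,000 × 1.25% × 5/12 = €369.7917
Total = €783.9583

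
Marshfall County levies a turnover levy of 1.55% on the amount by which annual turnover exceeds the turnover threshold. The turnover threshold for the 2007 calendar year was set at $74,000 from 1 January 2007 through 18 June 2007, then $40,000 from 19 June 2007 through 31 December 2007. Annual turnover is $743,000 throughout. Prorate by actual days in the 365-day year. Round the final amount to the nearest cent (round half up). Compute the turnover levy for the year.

1 January – 18 June 2007: 169 days, exemption $74,000 → ($743,000 − $74,000) × 1.55% × 169/365 = $4,801.2205
19 June – 31 December 2007: 196 days, exemption $40,000 → ($743,000 − $40,000) × 1.55% × 196/365 = $5,851.2712
Total = $10,652.4918

$10,652.49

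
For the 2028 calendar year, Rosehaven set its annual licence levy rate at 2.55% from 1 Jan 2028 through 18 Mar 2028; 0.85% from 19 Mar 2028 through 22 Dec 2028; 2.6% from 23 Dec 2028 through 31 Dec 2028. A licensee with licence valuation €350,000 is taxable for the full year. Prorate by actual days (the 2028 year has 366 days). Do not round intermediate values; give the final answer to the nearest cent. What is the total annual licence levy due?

1 Jan – 18 Mar 2028: 78 days at 2.55% → €350,000 × 2.55% × 78/366 = €1,902.0492
19 Mar – 22 Dec 2028: 279 days at 0.85% → €350,000 × 0.85% × 279/366 = €2,267.8279
23 Dec – 31 Dec 2028: 9 days at 2.6% → €350,000 × 2.6% × 9/366 = €223.7705
Total = €4,393.6475

€4,393.65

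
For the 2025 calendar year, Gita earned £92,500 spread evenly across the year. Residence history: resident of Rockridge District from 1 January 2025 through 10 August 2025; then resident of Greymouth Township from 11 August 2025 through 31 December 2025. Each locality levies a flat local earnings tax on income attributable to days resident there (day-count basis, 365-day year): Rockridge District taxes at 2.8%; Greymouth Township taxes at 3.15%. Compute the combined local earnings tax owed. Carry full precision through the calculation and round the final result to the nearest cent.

£2,716.84

Rockridge District, 1 January – 10 August 2025: 222 days → £92,500 × 2.8% × 222/365 = £1,575.2877
Greymouth Township, 11 August – 31 December 2025: 143 days → £92,500 × 3.15% × 143/365 = £1,141.5514
Total = £2,716.8390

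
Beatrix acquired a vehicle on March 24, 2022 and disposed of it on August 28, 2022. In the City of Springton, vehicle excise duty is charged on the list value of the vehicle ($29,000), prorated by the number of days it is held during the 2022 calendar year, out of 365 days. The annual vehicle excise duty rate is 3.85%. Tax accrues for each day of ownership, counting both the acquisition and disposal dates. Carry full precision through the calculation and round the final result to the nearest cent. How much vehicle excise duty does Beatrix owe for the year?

Days held (March 24 – August 28, 2022): 158 out of 365
Tax = $29,000 × 3.85% × 158/365 = $483.3068

$483.31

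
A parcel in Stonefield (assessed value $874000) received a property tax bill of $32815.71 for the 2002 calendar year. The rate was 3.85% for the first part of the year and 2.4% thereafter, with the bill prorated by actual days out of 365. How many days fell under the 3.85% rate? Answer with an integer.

Let d = days at the first rate; then 365 − d days at the second rate.
$874000 × [3.85%·d + 2.4%·(365−d)] / 365 = $32815.71
Solving gives d = 341, so the new rate took effect on 8 December 2002.

341 days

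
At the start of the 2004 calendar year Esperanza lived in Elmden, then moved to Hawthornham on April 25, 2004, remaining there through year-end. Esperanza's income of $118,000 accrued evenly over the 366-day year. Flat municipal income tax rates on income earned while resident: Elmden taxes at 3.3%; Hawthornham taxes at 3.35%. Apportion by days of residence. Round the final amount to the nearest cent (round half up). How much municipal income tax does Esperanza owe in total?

$3,934.46

Elmden, January 1 – April 24, 2004: 115 days → $118,000 × 3.3% × 115/366 = $1,223.5246
Hawthornham, April 25 – December 31, 2004: 251 days → $118,000 × 3.35% × 251/366 = $2,710.9372
Total = $3,934.4617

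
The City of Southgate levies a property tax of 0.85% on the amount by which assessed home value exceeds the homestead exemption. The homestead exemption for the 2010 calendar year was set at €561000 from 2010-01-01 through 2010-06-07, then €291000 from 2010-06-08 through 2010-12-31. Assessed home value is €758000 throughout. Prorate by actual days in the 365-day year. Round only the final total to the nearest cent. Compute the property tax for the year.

2010-01-01 to 2010-06-07: 158 days, exemption €561000 → (€758000 − €561000) × 0.85% × 158/365 = €724.8521
2010-06-08 to 2010-12-31: 207 days, exemption €291000 → (€758000 − €291000) × 0.85% × 207/365 = €2251.1959
Total = €2976.0479

€2976.05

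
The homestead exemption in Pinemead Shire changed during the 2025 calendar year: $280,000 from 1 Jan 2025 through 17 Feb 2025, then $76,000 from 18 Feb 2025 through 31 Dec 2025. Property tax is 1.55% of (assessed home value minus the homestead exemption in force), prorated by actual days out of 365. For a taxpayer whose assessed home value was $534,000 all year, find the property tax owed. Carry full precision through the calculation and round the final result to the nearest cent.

1 Jan – 17 Feb 2025: 48 days, exemption $280,000 → ($534,000 − $280,000) × 1.55% × 48/365 = $517.7425
18 Feb – 31 Dec 2025: 317 days, exemption $76,000 → ($534,000 − $76,000) × 1.55% × 317/365 = $6,165.4329
Total = $6,683.1753

$6,683.18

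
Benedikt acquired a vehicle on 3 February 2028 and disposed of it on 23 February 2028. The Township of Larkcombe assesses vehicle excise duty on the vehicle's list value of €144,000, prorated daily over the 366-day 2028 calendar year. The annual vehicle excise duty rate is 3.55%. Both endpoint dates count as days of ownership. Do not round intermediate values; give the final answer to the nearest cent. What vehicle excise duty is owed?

€293.31

Days held (3 February – 23 February 2028): 21 out of 366
Tax = €144,000 × 3.55% × 21/366 = €293.3115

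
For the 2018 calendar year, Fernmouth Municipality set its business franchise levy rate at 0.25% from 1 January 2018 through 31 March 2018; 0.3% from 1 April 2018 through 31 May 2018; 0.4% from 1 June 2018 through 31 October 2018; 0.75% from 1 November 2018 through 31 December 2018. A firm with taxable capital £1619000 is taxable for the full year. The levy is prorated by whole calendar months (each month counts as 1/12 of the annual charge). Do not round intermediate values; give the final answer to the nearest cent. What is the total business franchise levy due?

1 January – 31 March 2018: 3 months at 0.25% → £1619000 × 0.25% × 3/12 = £1011.8750
1 April – 31 May 2018: 2 months at 0.3% → £1619000 × 0.3% × 2/12 = £809.5000
1 June – 31 October 2018: 5 months at 0.4% → £1619000 × 0.4% × 5/12 = £2698.3333
1 November – 31 December 2018: 2 months at 0.75% → £1619000 × 0.75% × 2/12 = £2023.7500
Total = £6543.4583

£6543.46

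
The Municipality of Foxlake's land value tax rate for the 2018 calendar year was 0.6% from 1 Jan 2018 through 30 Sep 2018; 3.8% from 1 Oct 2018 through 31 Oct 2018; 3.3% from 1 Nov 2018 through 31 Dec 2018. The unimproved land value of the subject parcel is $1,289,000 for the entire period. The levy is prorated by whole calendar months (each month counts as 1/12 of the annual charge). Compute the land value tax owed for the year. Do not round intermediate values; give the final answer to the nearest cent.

$16,971.83

1 Jan – 30 Sep 2018: 9 months at 0.6% → $1,289,000 × 0.6% × 9/12 = $5,800.5000
1 Oct – 31 Oct 2018: 1 month at 3.8% → $1,289,000 × 3.8% × 1/12 = $4,081.8333
1 Nov – 31 Dec 2018: 2 months at 3.3% → $1,289,000 × 3.3% × 2/12 = $7,089.5000
Total = $16,971.8333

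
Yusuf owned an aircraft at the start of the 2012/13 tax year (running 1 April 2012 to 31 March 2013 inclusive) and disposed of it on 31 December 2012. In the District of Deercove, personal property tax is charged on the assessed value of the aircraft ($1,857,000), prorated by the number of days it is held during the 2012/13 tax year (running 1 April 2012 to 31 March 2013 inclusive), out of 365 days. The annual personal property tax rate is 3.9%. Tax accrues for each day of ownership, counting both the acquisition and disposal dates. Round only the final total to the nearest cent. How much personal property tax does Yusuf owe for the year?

Days held (1 April – 31 December 2012): 275 out of 365
Tax = $1,857,000 × 3.9% × 275/365 = $54,565.2740

$54,565.27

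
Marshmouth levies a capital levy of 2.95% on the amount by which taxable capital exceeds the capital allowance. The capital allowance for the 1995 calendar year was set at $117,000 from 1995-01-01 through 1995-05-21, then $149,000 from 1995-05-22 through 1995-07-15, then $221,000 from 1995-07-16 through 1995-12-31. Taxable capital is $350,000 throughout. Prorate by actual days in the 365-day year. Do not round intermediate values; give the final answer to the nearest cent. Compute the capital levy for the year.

1995-01-01 to 1995-05-21: 141 days, exemption $117,000 → ($350,000 − $117,000) × 2.95% × 141/365 = $2,655.2425
1995-05-22 to 1995-07-15: 55 days, exemption $149,000 → ($350,000 − $149,000) × 2.95% × 55/365 = $893.4863
1995-07-16 to 1995-12-31: 169 days, exemption $221,000 → ($350,000 − $221,000) × 2.95% × 169/365 = $1,761.9986
Total = $5,310.7274

$5,310.73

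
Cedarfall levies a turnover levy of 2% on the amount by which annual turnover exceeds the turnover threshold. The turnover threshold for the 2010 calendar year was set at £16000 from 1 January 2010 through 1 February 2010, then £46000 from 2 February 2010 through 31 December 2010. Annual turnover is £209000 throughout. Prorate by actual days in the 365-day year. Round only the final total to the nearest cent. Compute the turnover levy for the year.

1 January – 1 February 2010: 32 days, exemption £16000 → (£209000 − £16000) × 2% × 32/365 = £338.4110
2 February – 31 December 2010: 333 days, exemption £46000 → (£209000 − £46000) × 2% × 333/365 = £2974.1918
Total = £3312.6027

£3312.60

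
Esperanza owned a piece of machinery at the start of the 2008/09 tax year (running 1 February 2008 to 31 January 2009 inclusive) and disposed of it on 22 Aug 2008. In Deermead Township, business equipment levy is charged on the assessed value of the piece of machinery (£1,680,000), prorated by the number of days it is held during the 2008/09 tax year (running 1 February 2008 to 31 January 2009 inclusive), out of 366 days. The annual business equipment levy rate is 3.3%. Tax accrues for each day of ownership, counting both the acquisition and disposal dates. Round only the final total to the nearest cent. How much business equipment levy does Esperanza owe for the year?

Days held (1 Feb – 22 Aug 2008): 204 out of 366
Tax = £1,680,000 × 3.3% × 204/366 = £30,900.9836

£30,900.98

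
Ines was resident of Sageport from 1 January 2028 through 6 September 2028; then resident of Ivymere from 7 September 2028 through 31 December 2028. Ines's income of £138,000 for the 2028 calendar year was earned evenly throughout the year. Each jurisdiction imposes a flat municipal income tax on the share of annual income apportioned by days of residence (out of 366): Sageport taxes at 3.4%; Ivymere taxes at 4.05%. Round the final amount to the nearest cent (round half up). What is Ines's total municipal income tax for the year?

Sageport, 1 January – 6 September 2028: 250 days → £138,000 × 3.4% × 250/366 = £3,204.9180
Ivymere, 7 September – 31 December 2028: 116 days → £138,000 × 4.05% × 116/366 = £1,771.3770
Total = £4,976.2951

£4,976.30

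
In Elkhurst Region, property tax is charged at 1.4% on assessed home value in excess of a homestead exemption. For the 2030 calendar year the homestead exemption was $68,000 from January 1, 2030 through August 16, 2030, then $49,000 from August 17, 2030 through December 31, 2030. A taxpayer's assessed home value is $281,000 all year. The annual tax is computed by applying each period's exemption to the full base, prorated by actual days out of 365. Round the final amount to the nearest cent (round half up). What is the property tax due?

$3,081.84

January 1 – August 16, 2030: 228 days, exemption $68,000 → ($281,000 − $68,000) × 1.4% × 228/365 = $1,862.7288
August 17 – December 31, 2030: 137 days, exemption $49,000 → ($281,000 − $49,000) × 1.4% × 137/365 = $1,219.1123
Total = $3,081.8411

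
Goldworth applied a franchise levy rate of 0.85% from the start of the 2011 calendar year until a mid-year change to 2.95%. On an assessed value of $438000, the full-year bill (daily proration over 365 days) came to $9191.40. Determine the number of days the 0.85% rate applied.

Let d = days at the first rate; then 365 − d days at the second rate.
$438000 × [0.85%·d + 2.95%·(365−d)] / 365 = $9191.40
Solving gives d = 148, so the new rate took effect on 29 May 2011.

148 days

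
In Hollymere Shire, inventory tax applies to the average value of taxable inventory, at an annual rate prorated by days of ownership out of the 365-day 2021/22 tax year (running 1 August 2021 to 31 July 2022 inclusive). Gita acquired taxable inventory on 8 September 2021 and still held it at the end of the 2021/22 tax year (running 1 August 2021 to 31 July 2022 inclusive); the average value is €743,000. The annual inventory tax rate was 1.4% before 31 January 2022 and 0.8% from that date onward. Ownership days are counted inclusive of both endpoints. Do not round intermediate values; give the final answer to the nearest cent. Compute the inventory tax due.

8 September 2021 – 30 January 2022: 145 days at 1.4% → €743,000 × 1.4% × 145/365 = €4,132.3014
31 January – 31 July 2022: 182 days at 0.8% → €743,000 × 0.8% × 182/365 = €2,963.8575
Total = €7,096.1589

€7,096.16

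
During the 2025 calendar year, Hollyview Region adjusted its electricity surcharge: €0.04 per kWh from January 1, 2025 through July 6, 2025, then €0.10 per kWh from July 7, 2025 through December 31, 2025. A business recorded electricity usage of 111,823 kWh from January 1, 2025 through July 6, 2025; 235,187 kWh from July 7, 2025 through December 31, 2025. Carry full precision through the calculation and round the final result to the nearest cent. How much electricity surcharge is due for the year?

€27991.62

January 1 – July 6, 2025: 111,823 kWh at €0.04/kWh → €4472.92
July 7 – December 31, 2025: 235,187 kWh at €0.10/kWh → €23518.70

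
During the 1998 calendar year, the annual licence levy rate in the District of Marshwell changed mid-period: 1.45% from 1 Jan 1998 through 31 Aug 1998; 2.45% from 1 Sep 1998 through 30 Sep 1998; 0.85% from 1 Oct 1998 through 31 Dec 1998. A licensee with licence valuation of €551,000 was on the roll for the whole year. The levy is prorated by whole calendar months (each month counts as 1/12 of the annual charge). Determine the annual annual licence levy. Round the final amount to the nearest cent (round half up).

1 Jan – 31 Aug 1998: 8 months at 1.45% → €551,000 × 1.45% × 8/12 = €5,326.3333
1 Sep – 30 Sep 1998: 1 month at 2.45% → €551,000 × 2.45% × 1/12 = €1,124.9583
1 Oct – 31 Dec 1998: 3 months at 0.85% → €551,000 × 0.85% × 3/12 = €1,170.8750
Total = €7,622.1667

€7,622.17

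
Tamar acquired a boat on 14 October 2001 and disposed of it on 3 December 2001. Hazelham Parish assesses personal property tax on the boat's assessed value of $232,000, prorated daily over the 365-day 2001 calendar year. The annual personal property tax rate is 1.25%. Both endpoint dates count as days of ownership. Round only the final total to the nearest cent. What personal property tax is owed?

$405.21

Days held (14 October – 3 December 2001): 51 out of 365
Tax = $232,000 × 1.25% × 51/365 = $405.2055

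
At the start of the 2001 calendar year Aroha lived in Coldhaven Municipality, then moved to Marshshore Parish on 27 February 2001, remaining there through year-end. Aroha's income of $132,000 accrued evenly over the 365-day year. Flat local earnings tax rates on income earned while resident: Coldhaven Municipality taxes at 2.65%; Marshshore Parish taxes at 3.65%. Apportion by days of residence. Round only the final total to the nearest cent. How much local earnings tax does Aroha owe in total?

Coldhaven Municipality, 1 January – 26 February 2001: 57 days → $132,000 × 2.65% × 57/365 = $546.2630
Marshshore Parish, 27 February – 31 December 2001: 308 days → $132,000 × 3.65% × 308/365 = $4,065.6000
Total = $4,611.8630

$4,611.86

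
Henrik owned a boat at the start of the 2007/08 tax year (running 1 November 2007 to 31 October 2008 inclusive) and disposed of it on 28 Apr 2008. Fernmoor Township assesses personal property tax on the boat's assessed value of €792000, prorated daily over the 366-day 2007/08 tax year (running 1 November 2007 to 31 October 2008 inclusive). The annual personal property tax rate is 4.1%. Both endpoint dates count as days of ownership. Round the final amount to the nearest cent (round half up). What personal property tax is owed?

€15969.84

Days held (1 Nov 2007 – 28 Apr 2008): 180 out of 366
Tax = €792000 × 4.1% × 180/366 = €15969.8361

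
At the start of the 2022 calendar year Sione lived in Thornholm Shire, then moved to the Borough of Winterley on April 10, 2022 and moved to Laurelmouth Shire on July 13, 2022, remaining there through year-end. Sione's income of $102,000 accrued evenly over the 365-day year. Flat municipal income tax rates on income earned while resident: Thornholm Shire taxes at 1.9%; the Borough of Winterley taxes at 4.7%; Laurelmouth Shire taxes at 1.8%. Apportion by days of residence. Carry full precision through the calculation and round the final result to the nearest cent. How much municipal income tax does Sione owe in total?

Thornholm Shire, January 1 – April 9, 2022: 99 days → $102,000 × 1.9% × 99/365 = $525.6493
The Borough of Winterley, April 10 – July 12, 2022: 94 days → $102,000 × 4.7% × 94/365 = $1,234.6192
Laurelmouth Shire, July 13 – December 31, 2022: 172 days → $102,000 × 1.8% × 172/365 = $865.1836
Total = $2,625.4521

$2,625.45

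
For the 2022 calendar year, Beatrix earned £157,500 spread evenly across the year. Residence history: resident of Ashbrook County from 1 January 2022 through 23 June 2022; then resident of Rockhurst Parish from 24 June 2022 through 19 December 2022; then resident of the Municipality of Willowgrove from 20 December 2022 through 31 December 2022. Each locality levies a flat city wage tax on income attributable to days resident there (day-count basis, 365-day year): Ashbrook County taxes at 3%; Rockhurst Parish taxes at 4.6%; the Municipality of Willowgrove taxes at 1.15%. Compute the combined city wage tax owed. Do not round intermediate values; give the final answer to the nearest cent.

Ashbrook County, 1 January – 23 June 2022: 174 days → £157,500 × 3% × 174/365 = £2,252.4658
Rockhurst Parish, 24 June – 19 December 2022: 179 days → £157,500 × 4.6% × 179/365 = £3,553.0274
The Municipality of Willowgrove, 20 December – 31 December 2022: 12 days → £157,500 × 1.15% × 12/365 = £59.5479
Total = £5,865.0411

£5,865.04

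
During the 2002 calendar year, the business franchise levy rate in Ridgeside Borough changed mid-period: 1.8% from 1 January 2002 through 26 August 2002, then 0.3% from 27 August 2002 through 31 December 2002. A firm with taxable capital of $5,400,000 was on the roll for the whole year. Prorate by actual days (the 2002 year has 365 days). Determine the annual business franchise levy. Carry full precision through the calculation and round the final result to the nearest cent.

1 January – 26 August 2002: 238 days at 1.8% → $5,400,000 × 1.8% × 238/365 = $63,379.7260
27 August – 31 December 2002: 127 days at 0.3% → $5,400,000 × 0.3% × 127/365 = $5,636.7123
Total = $69,016.4384

$69,016.44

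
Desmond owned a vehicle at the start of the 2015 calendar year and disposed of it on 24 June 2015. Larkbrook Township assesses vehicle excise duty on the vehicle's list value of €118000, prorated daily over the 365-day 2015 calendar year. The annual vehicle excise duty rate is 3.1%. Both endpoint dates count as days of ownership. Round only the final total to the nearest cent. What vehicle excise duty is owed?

€1753.84

Days held (1 January – 24 June 2015): 175 out of 365
Tax = €118000 × 3.1% × 175/365 = €1753.8356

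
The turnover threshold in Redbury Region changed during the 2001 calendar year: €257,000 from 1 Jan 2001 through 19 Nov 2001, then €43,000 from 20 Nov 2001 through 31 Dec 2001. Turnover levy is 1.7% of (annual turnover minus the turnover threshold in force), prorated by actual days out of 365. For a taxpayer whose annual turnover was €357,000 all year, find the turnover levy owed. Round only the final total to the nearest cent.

€2,118.62

1 Jan – 19 Nov 2001: 323 days, exemption €257,000 → (€357,000 − €257,000) × 1.7% × 323/365 = €1,504.3836
20 Nov – 31 Dec 2001: 42 days, exemption €43,000 → (€357,000 − €43,000) × 1.7% × 42/365 = €614.2356
Total = €2,118.6192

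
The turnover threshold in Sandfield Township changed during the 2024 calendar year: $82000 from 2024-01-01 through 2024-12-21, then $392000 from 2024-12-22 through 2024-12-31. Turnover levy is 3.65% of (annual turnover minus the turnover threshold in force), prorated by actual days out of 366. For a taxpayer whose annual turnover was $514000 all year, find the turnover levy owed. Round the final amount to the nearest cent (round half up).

2024-01-01 to 2024-12-21: 356 days, exemption $82000 → ($514000 − $82000) × 3.65% × 356/366 = $15337.1803
2024-12-22 to 2024-12-31: 10 days, exemption $392000 → ($514000 − $392000) × 3.65% × 10/366 = $121.6667
Total = $15458.8470

$15458.85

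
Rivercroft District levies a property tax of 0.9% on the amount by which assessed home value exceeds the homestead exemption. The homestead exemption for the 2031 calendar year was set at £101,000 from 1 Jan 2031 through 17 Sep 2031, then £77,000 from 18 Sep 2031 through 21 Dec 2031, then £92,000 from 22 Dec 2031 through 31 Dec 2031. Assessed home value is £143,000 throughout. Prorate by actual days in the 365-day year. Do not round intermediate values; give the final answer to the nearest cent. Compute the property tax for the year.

1 Jan – 17 Sep 2031: 260 days, exemption £101,000 → (£143,000 − £101,000) × 0.9% × 260/365 = £269.2603
18 Sep – 21 Dec 2031: 95 days, exemption £77,000 → (£143,000 − £77,000) × 0.9% × 95/365 = £154.6027
22 Dec – 31 Dec 2031: 10 days, exemption £92,000 → (£143,000 − £92,000) × 0.9% × 10/365 = £12.5753
Total = £436.4384

£436.44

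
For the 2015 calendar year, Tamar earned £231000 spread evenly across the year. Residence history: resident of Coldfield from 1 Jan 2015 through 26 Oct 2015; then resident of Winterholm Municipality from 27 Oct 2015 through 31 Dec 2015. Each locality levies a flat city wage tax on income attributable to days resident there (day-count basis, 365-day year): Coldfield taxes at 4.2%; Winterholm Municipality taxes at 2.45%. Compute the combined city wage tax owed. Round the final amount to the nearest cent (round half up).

£8971.03

Coldfield, 1 Jan – 26 Oct 2015: 299 days → £231000 × 4.2% × 299/365 = £7947.6658
Winterholm Municipality, 27 Oct – 31 Dec 2015: 66 days → £231000 × 2.45% × 66/365 = £1023.3616
Total = £8971.0274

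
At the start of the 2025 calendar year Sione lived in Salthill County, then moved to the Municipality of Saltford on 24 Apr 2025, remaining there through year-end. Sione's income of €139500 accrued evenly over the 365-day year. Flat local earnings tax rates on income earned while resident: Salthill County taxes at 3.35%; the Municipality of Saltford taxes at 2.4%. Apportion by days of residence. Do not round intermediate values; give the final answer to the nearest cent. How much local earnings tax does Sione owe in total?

€3758.28

Salthill County, 1 Jan – 23 Apr 2025: 113 days → €139500 × 3.35% × 113/365 = €1446.7870
The Municipality of Saltford, 24 Apr – 31 Dec 2025: 252 days → €139500 × 2.4% × 252/365 = €2311.4959
Total = €3758.2829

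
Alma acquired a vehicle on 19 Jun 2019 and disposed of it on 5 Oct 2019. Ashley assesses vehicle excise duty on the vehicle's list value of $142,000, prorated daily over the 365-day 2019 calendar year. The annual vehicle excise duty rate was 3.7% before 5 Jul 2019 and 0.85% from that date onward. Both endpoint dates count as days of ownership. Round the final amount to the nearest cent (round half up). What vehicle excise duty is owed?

$537.85

19 Jun – 4 Jul 2019: 16 days at 3.7% → $142,000 × 3.7% × 16/365 = $230.3123
5 Jul – 5 Oct 2019: 93 days at 0.85% → $142,000 × 0.85% × 93/365 = $307.5370
Total = $537.8493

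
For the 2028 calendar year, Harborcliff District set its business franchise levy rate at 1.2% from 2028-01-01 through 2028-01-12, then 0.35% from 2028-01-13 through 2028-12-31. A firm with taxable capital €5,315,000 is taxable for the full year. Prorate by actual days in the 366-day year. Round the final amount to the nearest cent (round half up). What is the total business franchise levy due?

2028-01-01 to 2028-01-12: 12 days at 1.2% → €5,315,000 × 1.2% × 12/366 = €2,091.1475
2028-01-13 to 2028-12-31: 354 days at 0.35% → €5,315,000 × 0.35% × 354/366 = €17,992.5820
Total = €20,083.7295

€20,083.73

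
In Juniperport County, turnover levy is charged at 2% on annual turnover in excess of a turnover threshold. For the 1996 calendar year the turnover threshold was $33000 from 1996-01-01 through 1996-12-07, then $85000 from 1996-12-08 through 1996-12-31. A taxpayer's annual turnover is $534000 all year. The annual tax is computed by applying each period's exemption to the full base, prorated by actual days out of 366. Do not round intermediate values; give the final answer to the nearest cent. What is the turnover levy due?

1996-01-01 to 1996-12-07: 342 days, exemption $33000 → ($534000 − $33000) × 2% × 342/366 = $9362.9508
1996-12-08 to 1996-12-31: 24 days, exemption $85000 → ($534000 − $85000) × 2% × 24/366 = $588.8525
Total = $9951.8033

$9951.80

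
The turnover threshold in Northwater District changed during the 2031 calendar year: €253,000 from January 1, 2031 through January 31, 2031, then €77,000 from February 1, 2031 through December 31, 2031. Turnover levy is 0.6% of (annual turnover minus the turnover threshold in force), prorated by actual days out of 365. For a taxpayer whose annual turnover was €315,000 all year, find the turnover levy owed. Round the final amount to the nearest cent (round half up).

January 1 – January 31, 2031: 31 days, exemption €253,000 → (€315,000 − €253,000) × 0.6% × 31/365 = €31.5945
February 1 – December 31, 2031: 334 days, exemption €77,000 → (€315,000 − €77,000) × 0.6% × 334/365 = €1,306.7178
Total = €1,338.3123

€1,338.31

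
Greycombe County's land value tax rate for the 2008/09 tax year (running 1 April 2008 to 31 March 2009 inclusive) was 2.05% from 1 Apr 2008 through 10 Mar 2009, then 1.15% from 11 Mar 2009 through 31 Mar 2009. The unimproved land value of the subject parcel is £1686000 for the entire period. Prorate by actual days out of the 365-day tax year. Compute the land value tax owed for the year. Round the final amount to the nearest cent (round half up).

£33689.98

1 Apr 2008 – 10 Mar 2009: 344 days at 2.05% → £1686000 × 2.05% × 344/365 = £32574.4438
11 Mar – 31 Mar 2009: 21 days at 1.15% → £1686000 × 1.15% × 21/365 = £1115.5315
Total = £33689.9753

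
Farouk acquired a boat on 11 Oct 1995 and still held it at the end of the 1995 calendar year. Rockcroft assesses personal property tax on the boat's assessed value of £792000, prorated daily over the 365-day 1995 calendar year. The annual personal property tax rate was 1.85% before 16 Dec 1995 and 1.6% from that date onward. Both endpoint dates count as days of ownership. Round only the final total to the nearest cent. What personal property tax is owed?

11 Oct – 15 Dec 1995: 66 days at 1.85% → £792000 × 1.85% × 66/365 = £2649.4027
16 Dec – 31 Dec 1995: 16 days at 1.6% → £792000 × 1.6% × 16/365 = £555.4849
Total = £3204.8877

£3204.89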